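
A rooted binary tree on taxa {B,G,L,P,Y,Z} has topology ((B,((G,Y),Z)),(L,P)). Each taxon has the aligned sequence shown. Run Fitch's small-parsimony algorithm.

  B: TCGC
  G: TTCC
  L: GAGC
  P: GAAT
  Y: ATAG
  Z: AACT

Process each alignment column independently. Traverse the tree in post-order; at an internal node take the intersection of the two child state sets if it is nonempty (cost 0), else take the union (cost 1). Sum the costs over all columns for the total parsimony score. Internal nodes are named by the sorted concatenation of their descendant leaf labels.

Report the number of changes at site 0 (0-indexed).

3

GY@0: {T} ∪ {A} = {A,T} (union, +1)
GYZ@0: {A,T} ∩ {A} = {A} (intersection, +0)
BGYZ@0: {T} ∪ {A} = {A,T} (union, +1)
LP@0: {G} ∩ {G} = {G} (intersection, +0)
BGLPYZ@0: {A,T} ∪ {G} = {A,G,T} (union, +1)
GY@1: {T} ∩ {T} = {T} (intersection, +0)
GYZ@1: {T} ∪ {A} = {A,T} (union, +1)
BGYZ@1: {C} ∪ {A,T} = {A,C,T} (union, +1)
LP@1: {A} ∩ {A} = {A} (intersection, +0)
BGLPYZ@1: {A,C,T} ∩ {A} = {A} (intersection, +0)
GY@2: {C} ∪ {A} = {A,C} (union, +1)
GYZ@2: {A,C} ∩ {C} = {C} (intersection, +0)
BGYZ@2: {G} ∪ {C} = {C,G} (union, +1)
LP@2: {G} ∪ {A} = {A,G} (union, +1)
BGLPYZ@2: {C,G} ∩ {A,G} = {G} (intersection, +0)
GY@3: {C} ∪ {G} = {C,G} (union, +1)
GYZ@3: {C,G} ∪ {T} = {C,G,T} (union, +1)
BGYZ@3: {C} ∩ {C,G,T} = {C} (intersection, +0)
LP@3: {C} ∪ {T} = {C,T} (union, +1)
BGLPYZ@3: {C} ∩ {C,T} = {C} (intersection, +0)
per-site changes: [3, 2, 3, 3]; total = 11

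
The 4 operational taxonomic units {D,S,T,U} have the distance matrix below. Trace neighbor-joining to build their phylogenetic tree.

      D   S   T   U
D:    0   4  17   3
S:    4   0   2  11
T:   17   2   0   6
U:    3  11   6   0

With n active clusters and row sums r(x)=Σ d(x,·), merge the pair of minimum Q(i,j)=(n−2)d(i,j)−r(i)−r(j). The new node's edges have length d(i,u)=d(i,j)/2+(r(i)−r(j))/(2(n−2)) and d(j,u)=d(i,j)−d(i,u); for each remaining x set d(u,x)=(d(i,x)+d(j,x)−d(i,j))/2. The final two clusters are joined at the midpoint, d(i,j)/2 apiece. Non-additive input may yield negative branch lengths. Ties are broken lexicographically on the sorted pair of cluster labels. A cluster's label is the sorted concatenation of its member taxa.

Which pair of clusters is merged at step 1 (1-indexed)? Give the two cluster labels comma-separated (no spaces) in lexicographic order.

iteration 1: select D,U (d=3, Q=-38); attach at lengths (5/2, 1/2); label the merged cluster DU
  updated: d(DU,S)=6, d(DU,T)=10
iteration 2: select DU,S (d=6, Q=-18); attach at lengths (7, -1); label the merged cluster DSU
  updated: d(DSU,T)=3
iteration 3: select DSU,T (d=3); attach at lengths (3/2, 3/2); label the merged cluster DSTU
final tree: (((D:5/2,U:1/2):7,S:-1):3/2,T:3/2)
total length: 12

D,U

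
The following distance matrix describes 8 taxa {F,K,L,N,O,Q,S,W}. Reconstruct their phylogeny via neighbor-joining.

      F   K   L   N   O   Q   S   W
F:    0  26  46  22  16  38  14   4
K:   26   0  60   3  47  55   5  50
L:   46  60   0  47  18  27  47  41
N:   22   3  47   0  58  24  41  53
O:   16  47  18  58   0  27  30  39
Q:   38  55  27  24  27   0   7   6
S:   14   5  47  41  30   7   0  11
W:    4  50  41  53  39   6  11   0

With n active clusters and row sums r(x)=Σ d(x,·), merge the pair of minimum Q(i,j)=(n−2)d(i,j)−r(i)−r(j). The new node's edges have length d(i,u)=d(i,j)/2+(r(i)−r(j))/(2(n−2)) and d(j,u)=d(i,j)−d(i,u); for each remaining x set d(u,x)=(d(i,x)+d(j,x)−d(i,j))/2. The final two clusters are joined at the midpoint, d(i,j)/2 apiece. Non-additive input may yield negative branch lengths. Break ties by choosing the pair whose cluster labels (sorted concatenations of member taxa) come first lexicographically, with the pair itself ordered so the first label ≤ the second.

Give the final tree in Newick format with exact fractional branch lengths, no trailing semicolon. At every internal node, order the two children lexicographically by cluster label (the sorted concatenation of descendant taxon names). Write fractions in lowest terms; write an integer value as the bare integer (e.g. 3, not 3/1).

((((F:29/16,W:35/16):123/16,((L:14,O:4):57/4,Q:15/4):89/16):63/16,(K:4/3,N:5/3):355/16):-11/32,S:-11/32)

iteration 1: select K,N (d=3, Q=-476); attach at lengths (4/3, 5/3); label the merged cluster KN
  updated: d(F,KN)=45/2, d(KN,L)=52, d(KN,O)=51, d(KN,Q)=38, d(KN,S)=43/2, d(KN,W)=50
iteration 2: select L,O (d=18, Q=-322); attach at lengths (14, 4); label the merged cluster LO
  updated: d(F,LO)=22, d(KN,LO)=85/2, d(LO,Q)=18, d(LO,S)=59/2, d(LO,W)=31
iteration 3: select F,W (d=4, Q=-373/2); attach at lengths (29/16, 35/16); label the merged cluster FW
  updated: d(FW,KN)=137/4, d(FW,LO)=49/2, d(FW,Q)=20, d(FW,S)=21/2
iteration 4: select LO,Q (d=18, Q=-287/2); attach at lengths (57/4, 15/4); label the merged cluster LOQ
  updated: d(FW,LOQ)=53/4, d(KN,LOQ)=125/4, d(LOQ,S)=37/4
iteration 5: select FW,LOQ (d=53/4, Q=-341/4); attach at lengths (123/16, 89/16); label the merged cluster FLOQW
  updated: d(FLOQW,KN)=209/8, d(FLOQW,S)=13/4
iteration 6: select FLOQW,KN (d=209/8, Q=-407/8); attach at lengths (63/16, 355/16); label the merged cluster FKLNOQW
  updated: d(FKLNOQW,S)=-11/16
iteration 7: select FKLNOQW,S (d=-11/16); attach at lengths (-11/32, -11/32); label the merged cluster FKLNOQSW
final tree: ((((F:29/16,W:35/16):123/16,((L:14,O:4):57/4,Q:15/4):89/16):63/16,(K:4/3,N:5/3):355/16):-11/32,S:-11/32)
total length: 1307/16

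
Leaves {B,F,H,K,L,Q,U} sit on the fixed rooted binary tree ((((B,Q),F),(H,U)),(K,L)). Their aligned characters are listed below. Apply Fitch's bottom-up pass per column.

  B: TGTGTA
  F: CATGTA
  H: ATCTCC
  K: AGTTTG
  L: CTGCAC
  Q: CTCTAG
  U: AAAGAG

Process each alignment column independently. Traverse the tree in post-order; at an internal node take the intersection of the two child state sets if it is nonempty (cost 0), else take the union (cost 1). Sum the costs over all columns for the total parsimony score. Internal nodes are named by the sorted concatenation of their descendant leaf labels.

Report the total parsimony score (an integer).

23

BQ@0: {T} ∪ {C} = {C,T} (union, +1)
BFQ@0: {C,T} ∩ {C} = {C} (intersection, +0)
HU@0: {A} ∩ {A} = {A} (intersection, +0)
BFHQU@0: {C} ∪ {A} = {A,C} (union, +1)
KL@0: {A} ∪ {C} = {A,C} (union, +1)
BFHKLQU@0: {A,C} ∩ {A,C} = {A,C} (intersection, +0)
BQ@1: {G} ∪ {T} = {G,T} (union, +1)
BFQ@1: {G,T} ∪ {A} = {A,G,T} (union, +1)
HU@1: {T} ∪ {A} = {A,T} (union, +1)
BFHQU@1: {A,G,T} ∩ {A,T} = {A,T} (intersection, +0)
KL@1: {G} ∪ {T} = {G,T} (union, +1)
BFHKLQU@1: {A,T} ∩ {G,T} = {T} (intersection, +0)
BQ@2: {T} ∪ {C} = {C,T} (union, +1)
BFQ@2: {C,T} ∩ {T} = {T} (intersection, +0)
HU@2: {C} ∪ {A} = {A,C} (union, +1)
BFHQU@2: {T} ∪ {A,C} = {A,C,T} (union, +1)
KL@2: {T} ∪ {G} = {G,T} (union, +1)
BFHKLQU@2: {A,C,T} ∩ {G,T} = {T} (intersection, +0)
BQ@3: {G} ∪ {T} = {G,T} (union, +1)
BFQ@3: {G,T} ∩ {G} = {G} (intersection, +0)
HU@3: {T} ∪ {G} = {G,T} (union, +1)
BFHQU@3: {G} ∩ {G,T} = {G} (intersection, +0)
KL@3: {T} ∪ {C} = {C,T} (union, +1)
BFHKLQU@3: {G} ∪ {C,T} = {C,G,T} (union, +1)
BQ@4: {T} ∪ {A} = {A,T} (union, +1)
BFQ@4: {A,T} ∩ {T} = {T} (intersection, +0)
HU@4: {C} ∪ {A} = {A,C} (union, +1)
BFHQU@4: {T} ∪ {A,C} = {A,C,T} (union, +1)
KL@4: {T} ∪ {A} = {A,T} (union, +1)
BFHKLQU@4: {A,C,T} ∩ {A,T} = {A,T} (intersection, +0)
BQ@5: {A} ∪ {G} = {A,G} (union, +1)
BFQ@5: {A,G} ∩ {A} = {A} (intersection, +0)
HU@5: {C} ∪ {G} = {C,G} (union, +1)
BFHQU@5: {A} ∪ {C,G} = {A,C,G} (union, +1)
KL@5: {G} ∪ {C} = {C,G} (union, +1)
BFHKLQU@5: {A,C,G} ∩ {C,G} = {C,G} (intersection, +0)
per-site changes: [3, 4, 4, 4, 4, 4]; total = 23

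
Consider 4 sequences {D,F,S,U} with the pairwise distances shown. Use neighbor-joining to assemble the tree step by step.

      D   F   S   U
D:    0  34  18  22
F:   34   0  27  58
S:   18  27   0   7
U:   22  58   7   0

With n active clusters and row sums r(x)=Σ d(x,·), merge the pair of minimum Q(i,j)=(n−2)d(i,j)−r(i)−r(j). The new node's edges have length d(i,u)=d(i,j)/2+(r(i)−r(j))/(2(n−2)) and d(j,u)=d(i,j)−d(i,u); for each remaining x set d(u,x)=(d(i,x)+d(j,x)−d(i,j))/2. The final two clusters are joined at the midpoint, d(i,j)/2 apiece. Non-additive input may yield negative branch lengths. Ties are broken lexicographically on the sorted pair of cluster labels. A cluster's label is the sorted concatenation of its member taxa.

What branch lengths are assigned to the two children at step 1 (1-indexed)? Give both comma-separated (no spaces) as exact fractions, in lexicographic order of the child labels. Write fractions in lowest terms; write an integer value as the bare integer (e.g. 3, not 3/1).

23/4,113/4

step 1: merge (D,F) at d=34, Q=-125; branch lengths D→23/4, F→113/4; new cluster DF
  updated: d(DF,S)=11/2, d(DF,U)=23
step 2: merge (DF,S) at d=11/2, Q=-71/2; branch lengths DF→43/4, S→-21/4; new cluster DFS
  updated: d(DFS,U)=49/4
step 3: merge (DFS,U) at d=49/4; branch lengths DFS→49/8, U→49/8; new cluster DFSU
final tree: (((D:23/4,F:113/4):43/4,S:-21/4):49/8,U:49/8)
total length: 207/4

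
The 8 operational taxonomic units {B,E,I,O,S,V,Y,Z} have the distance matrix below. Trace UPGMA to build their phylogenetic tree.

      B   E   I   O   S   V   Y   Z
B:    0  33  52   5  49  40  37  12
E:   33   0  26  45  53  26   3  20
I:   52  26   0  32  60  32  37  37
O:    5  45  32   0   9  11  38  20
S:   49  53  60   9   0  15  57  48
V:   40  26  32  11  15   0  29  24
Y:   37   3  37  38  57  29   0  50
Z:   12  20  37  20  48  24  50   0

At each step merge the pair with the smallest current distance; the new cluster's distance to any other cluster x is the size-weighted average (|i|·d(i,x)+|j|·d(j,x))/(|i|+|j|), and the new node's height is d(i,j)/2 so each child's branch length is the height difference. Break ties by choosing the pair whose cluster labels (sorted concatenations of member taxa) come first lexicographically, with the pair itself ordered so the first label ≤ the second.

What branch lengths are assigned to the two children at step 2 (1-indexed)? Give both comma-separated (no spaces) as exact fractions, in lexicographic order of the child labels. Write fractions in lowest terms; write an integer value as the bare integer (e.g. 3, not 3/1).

iteration 1: select E,Y (d=3); attach at lengths (3/2, 3/2); label the merged cluster EY
  updated: d(B,EY)=35, d(EY,I)=63/2, d(EY,O)=83/2, d(EY,S)=55, d(EY,V)=55/2, d(EY,Z)=35
iteration 2: select B,O (d=5); attach at lengths (5/2, 5/2); label the merged cluster BO
  updated: d(BO,EY)=153/4, d(BO,I)=42, d(BO,S)=29, d(BO,V)=51/2, d(BO,Z)=16
iteration 3: select S,V (d=15); attach at lengths (15/2, 15/2); label the merged cluster SV
  updated: d(BO,SV)=109/4, d(EY,SV)=165/4, d(I,SV)=46, d(SV,Z)=36
iteration 4: select BO,Z (d=16); attach at lengths (11/2, 8); label the merged cluster BOZ
  updated: d(BOZ,EY)=223/6, d(BOZ,I)=121/3, d(BOZ,SV)=181/6
iteration 5: select BOZ,SV (d=181/6); attach at lengths (85/12, 91/12); label the merged cluster BOSVZ
  updated: d(BOSVZ,EY)=194/5, d(BOSVZ,I)=213/5
iteration 6: select EY,I (d=63/2); attach at lengths (57/4, 63/4); label the merged cluster EIY
  updated: d(BOSVZ,EIY)=601/15
iteration 7: select BOSVZ,EIY (d=601/15); attach at lengths (99/20, 257/60); label the merged cluster BEIOSVYZ
final tree: ((((B:5/2,O:5/2):11/2,Z:8):85/12,(S:15/2,V:15/2):91/12):99/20,((E:3/2,Y:3/2):57/4,I:63/4):257/60)
total length: 452/5

5/2,5/2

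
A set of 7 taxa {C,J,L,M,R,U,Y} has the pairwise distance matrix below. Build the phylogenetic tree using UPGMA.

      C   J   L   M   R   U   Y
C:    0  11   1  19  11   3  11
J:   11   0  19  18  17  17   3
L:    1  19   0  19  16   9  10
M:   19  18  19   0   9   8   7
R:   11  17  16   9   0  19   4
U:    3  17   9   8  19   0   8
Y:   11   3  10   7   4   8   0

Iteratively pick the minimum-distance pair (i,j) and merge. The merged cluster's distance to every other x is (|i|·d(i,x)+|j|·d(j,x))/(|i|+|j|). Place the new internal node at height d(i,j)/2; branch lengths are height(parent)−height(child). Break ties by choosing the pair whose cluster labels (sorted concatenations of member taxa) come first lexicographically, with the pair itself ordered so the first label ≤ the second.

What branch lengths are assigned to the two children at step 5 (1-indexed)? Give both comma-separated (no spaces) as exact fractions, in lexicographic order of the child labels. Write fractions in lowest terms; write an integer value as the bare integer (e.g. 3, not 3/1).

1. join C+L (d=1) ⇒ CL; edges |C|=1/2, |L|=1/2
  updated: d(CL,J)=15, d(CL,M)=19, d(CL,R)=27/2, d(CL,U)=6, d(CL,Y)=21/2
2. join J+Y (d=3) ⇒ JY; edges |J|=3/2, |Y|=3/2
  updated: d(CL,JY)=51/4, d(JY,M)=25/2, d(JY,R)=21/2, d(JY,U)=25/2
3. join CL+U (d=6) ⇒ CLU; edges |CL|=5/2, |U|=3
  updated: d(CLU,JY)=38/3, d(CLU,M)=46/3, d(CLU,R)=46/3
4. join M+R (d=9) ⇒ MR; edges |M|=9/2, |R|=9/2
  updated: d(CLU,MR)=46/3, d(JY,MR)=23/2
5. join JY+MR (d=23/2) ⇒ JMRY; edges |JY|=17/4, |MR|=5/4
  updated: d(CLU,JMRY)=14
6. join CLU+JMRY (d=14) ⇒ CJLMRUY; edges |CLU|=4, |JMRY|=5/4
final tree: (((C:1/2,L:1/2):5/2,U:3):4,((J:3/2,Y:3/2):17/4,(M:9/2,R:9/2):5/4):5/4)
total length: 117/4

17/4,5/4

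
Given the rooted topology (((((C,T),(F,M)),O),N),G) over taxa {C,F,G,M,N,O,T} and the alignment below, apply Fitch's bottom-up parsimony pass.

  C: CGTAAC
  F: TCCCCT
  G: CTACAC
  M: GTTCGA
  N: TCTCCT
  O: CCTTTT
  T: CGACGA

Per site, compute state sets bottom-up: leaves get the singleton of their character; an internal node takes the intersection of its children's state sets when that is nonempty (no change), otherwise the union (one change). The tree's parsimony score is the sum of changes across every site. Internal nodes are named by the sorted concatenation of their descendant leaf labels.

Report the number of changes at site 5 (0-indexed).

[col 0] CT: children C:{C}, T:{C} ∩→ {C}; cost 0
[col 0] FM: children F:{T}, M:{G} ∪→ {G,T}; cost 1
[col 0] CFMT: children CT:{C}, FM:{G,T} ∪→ {C,G,T}; cost 1
[col 0] CFMOT: children CFMT:{C,G,T}, O:{C} ∩→ {C}; cost 0
[col 0] CFMNOT: children CFMOT:{C}, N:{T} ∪→ {C,T}; cost 1
[col 0] CFGMNOT: children CFMNOT:{C,T}, G:{C} ∩→ {C}; cost 0
[col 1] CT: children C:{G}, T:{G} ∩→ {G}; cost 0
[col 1] FM: children F:{C}, M:{T} ∪→ {C,T}; cost 1
[col 1] CFMT: children CT:{G}, FM:{C,T} ∪→ {C,G,T}; cost 1
[col 1] CFMOT: children CFMT:{C,G,T}, O:{C} ∩→ {C}; cost 0
[col 1] CFMNOT: children CFMOT:{C}, N:{C} ∩→ {C}; cost 0
[col 1] CFGMNOT: children CFMNOT:{C}, G:{T} ∪→ {C,T}; cost 1
[col 2] CT: children C:{T}, T:{A} ∪→ {A,T}; cost 1
[col 2] FM: children F:{C}, M:{T} ∪→ {C,T}; cost 1
[col 2] CFMT: children CT:{A,T}, FM:{C,T} ∩→ {T}; cost 0
[col 2] CFMOT: children CFMT:{T}, O:{T} ∩→ {T}; cost 0
[col 2] CFMNOT: children CFMOT:{T}, N:{T} ∩→ {T}; cost 0
[col 2] CFGMNOT: children CFMNOT:{T}, G:{A} ∪→ {A,T}; cost 1
[col 3] CT: children C:{A}, T:{C} ∪→ {A,C}; cost 1
[col 3] FM: children F:{C}, M:{C} ∩→ {C}; cost 0
[col 3] CFMT: children CT:{A,C}, FM:{C} ∩→ {C}; cost 0
[col 3] CFMOT: children CFMT:{C}, O:{T} ∪→ {C,T}; cost 1
[col 3] CFMNOT: children CFMOT:{C,T}, N:{C} ∩→ {C}; cost 0
[col 3] CFGMNOT: children CFMNOT:{C}, G:{C} ∩→ {C}; cost 0
[col 4] CT: children C:{A}, T:{G} ∪→ {A,G}; cost 1
[col 4] FM: children F:{C}, M:{G} ∪→ {C,G}; cost 1
[col 4] CFMT: children CT:{A,G}, FM:{C,G} ∩→ {G}; cost 0
[col 4] CFMOT: children CFMT:{G}, O:{T} ∪→ {G,T}; cost 1
[col 4] CFMNOT: children CFMOT:{G,T}, N:{C} ∪→ {C,G,T}; cost 1
[col 4] CFGMNOT: children CFMNOT:{C,G,T}, G:{A} ∪→ {A,C,G,T}; cost 1
[col 5] CT: children C:{C}, T:{A} ∪→ {A,C}; cost 1
[col 5] FM: children F:{T}, M:{A} ∪→ {A,T}; cost 1
[col 5] CFMT: children CT:{A,C}, FM:{A,T} ∩→ {A}; cost 0
[col 5] CFMOT: children CFMT:{A}, O:{T} ∪→ {A,T}; cost 1
[col 5] CFMNOT: children CFMOT:{A,T}, N:{T} ∩→ {T}; cost 0
[col 5] CFGMNOT: children CFMNOT:{T}, G:{C} ∪→ {C,T}; cost 1
per-site changes: [3, 3, 3, 2, 5, 4]; total = 20

4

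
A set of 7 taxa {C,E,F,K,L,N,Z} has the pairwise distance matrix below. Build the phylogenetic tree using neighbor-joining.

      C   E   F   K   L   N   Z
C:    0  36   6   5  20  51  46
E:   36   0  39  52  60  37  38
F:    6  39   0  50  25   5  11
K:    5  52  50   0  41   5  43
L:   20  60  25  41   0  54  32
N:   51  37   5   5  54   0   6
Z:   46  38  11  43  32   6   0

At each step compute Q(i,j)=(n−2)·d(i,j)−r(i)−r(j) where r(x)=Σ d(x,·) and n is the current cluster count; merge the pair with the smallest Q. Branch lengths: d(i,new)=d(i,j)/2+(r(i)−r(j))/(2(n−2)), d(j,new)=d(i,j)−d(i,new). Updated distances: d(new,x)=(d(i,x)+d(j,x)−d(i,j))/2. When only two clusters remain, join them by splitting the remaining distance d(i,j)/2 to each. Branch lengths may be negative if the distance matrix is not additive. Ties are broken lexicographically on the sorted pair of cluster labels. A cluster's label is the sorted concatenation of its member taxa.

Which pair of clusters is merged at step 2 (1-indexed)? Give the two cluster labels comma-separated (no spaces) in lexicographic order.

step 1: merge (C,K) at d=5, Q=-335; branch lengths C→-7/10, K→57/10; new cluster CK
  updated: d(CK,E)=83/2, d(CK,F)=51/2, d(CK,L)=28, d(CK,N)=51/2, d(CK,Z)=42
step 2: merge (CK,L) at d=28, Q=-499/2; branch lengths CK→151/16, L→297/16; new cluster CKL
  updated: d(CKL,E)=147/4, d(CKL,F)=45/4, d(CKL,N)=103/4, d(CKL,Z)=23
step 3: merge (CKL,E) at d=147/4, Q=-549/4; branch lengths CKL→75/8, E→219/8; new cluster CEKL
  updated: d(CEKL,F)=27/4, d(CEKL,N)=13, d(CEKL,Z)=97/8
step 4: merge (CEKL,F) at d=27/4, Q=-329/8; branch lengths CEKL→181/32, F→35/32; new cluster CEFKL
  updated: d(CEFKL,N)=45/8, d(CEFKL,Z)=131/16
step 5: merge (CEFKL,N) at d=45/8, Q=-317/16; branch lengths CEFKL→125/32, N→55/32; new cluster CEFKLN
  updated: d(CEFKLN,Z)=137/32
step 6: merge (CEFKLN,Z) at d=137/32; branch lengths CEFKLN→137/64, Z→137/64; new cluster CEFKLNZ
final tree: ((((((C:-7/10,K:57/10):151/16,L:297/16):75/8,E:219/8):181/32,F:35/32):125/32,N:55/32):137/64,Z:137/64)
total length: 2765/32

CK,L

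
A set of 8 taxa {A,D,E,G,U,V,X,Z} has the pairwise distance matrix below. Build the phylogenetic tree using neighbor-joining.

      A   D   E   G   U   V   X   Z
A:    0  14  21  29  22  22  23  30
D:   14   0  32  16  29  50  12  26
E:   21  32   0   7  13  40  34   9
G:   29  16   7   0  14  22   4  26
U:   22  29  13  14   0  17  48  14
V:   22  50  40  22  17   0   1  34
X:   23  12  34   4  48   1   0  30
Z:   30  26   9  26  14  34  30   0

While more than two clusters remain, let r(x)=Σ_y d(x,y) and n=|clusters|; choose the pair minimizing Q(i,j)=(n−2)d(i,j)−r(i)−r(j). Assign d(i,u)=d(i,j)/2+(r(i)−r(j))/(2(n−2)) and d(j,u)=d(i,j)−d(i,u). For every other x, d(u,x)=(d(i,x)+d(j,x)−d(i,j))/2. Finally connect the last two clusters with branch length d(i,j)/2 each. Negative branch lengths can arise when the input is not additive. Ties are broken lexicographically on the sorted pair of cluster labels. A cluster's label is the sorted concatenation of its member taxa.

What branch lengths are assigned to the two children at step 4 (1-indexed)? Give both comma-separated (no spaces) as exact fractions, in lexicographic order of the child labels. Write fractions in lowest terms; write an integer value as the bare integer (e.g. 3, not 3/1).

step 1: merge (V,X) at d=1, Q=-332; branch lengths V→10/3, X→-7/3; new cluster VX
  updated: d(A,VX)=22, d(D,VX)=61/2, d(E,VX)=73/2, d(G,VX)=25/2, d(U,VX)=32, d(VX,Z)=63/2
step 2: merge (A,D) at d=14, Q=-431/2; branch lengths A→121/20, D→159/20; new cluster AD
  updated: d(AD,E)=39/2, d(AD,G)=31/2, d(AD,U)=37/2, d(AD,VX)=77/4, d(AD,Z)=21
step 3: merge (G,VX) at d=25/2, Q=-627/4; branch lengths G→-27/32, VX→427/32; new cluster GVX
  updated: d(AD,GVX)=89/8, d(E,GVX)=31/2, d(GVX,U)=67/4, d(GVX,Z)=45/2
step 4: merge (AD,GVX) at d=89/8, Q=-821/8; branch lengths AD→301/48, GVX→233/48; new cluster ADGVX
  updated: d(ADGVX,E)=191/16, d(ADGVX,U)=193/16, d(ADGVX,Z)=259/16
step 5: merge (ADGVX,U) at d=193/16, Q=-441/8; branch lengths ADGVX→101/16, U→23/4; new cluster ADGUVX
  updated: d(ADGUVX,E)=103/16, d(ADGUVX,Z)=145/16
step 6: merge (ADGUVX,E) at d=103/16, Q=-49/2; branch lengths ADGUVX→13/4, E→51/16; new cluster ADEGUVX
  updated: d(ADEGUVX,Z)=93/16
step 7: merge (ADEGUVX,Z) at d=93/16; branch lengths ADEGUVX→93/32, Z→93/32; new cluster ADEGUVXZ
final tree: (((((A:121/20,D:159/20):301/48,(G:-27/32,(V:10/3,X:-7/3):427/32):233/48):101/16,U:23/4):13/4,E:51/16):93/32,Z:93/32)
total length: 1007/16

301/48,233/48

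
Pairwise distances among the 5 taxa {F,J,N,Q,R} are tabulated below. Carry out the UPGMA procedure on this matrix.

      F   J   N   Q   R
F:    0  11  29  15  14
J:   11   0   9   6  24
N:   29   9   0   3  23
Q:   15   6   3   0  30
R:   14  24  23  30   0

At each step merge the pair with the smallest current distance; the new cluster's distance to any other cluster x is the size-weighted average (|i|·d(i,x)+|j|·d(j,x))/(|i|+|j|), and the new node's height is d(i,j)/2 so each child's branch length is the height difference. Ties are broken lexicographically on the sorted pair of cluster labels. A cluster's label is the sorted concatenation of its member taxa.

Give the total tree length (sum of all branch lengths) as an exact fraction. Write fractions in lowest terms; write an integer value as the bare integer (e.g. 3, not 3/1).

iteration 1: select N,Q (d=3); attach at lengths (3/2, 3/2); label the merged cluster NQ
  updated: d(F,NQ)=22, d(J,NQ)=15/2, d(NQ,R)=53/2
iteration 2: select J,NQ (d=15/2); attach at lengths (15/4, 9/4); label the merged cluster JNQ
  updated: d(F,JNQ)=55/3, d(JNQ,R)=77/3
iteration 3: select F,R (d=14); attach at lengths (7, 7); label the merged cluster FR
  updated: d(FR,JNQ)=22
iteration 4: select FR,JNQ (d=22); attach at lengths (4, 29/4); label the merged cluster FJNQR
final tree: ((F:7,R:7):4,(J:15/4,(N:3/2,Q:3/2):9/4):29/4)
total length: 137/4

137/4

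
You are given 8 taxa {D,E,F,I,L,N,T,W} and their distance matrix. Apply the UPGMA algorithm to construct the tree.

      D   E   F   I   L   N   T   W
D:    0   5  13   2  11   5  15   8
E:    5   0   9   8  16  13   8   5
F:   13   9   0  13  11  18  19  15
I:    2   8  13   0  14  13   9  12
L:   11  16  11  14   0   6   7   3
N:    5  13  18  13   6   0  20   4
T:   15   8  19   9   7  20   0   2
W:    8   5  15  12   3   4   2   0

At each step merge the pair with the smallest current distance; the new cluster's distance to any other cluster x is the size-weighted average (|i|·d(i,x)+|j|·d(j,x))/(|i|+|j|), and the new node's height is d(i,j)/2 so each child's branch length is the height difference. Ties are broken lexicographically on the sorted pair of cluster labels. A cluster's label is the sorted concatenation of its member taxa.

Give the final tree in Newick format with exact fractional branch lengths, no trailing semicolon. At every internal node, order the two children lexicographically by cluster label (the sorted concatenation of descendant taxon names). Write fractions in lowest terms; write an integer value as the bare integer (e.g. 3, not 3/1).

iteration 1: select D,I (d=2); attach at lengths (1, 1); label the merged cluster DI
  updated: d(DI,E)=13/2, d(DI,F)=13, d(DI,L)=25/2, d(DI,N)=9, d(DI,T)=12, d(DI,W)=10
iteration 2: select T,W (d=2); attach at lengths (1, 1); label the merged cluster TW
  updated: d(DI,TW)=11, d(E,TW)=13/2, d(F,TW)=17, d(L,TW)=5, d(N,TW)=12
iteration 3: select L,TW (d=5); attach at lengths (5/2, 3/2); label the merged cluster LTW
  updated: d(DI,LTW)=23/2, d(E,LTW)=29/3, d(F,LTW)=15, d(LTW,N)=10
iteration 4: select DI,E (d=13/2); attach at lengths (9/4, 13/4); label the merged cluster DEI
  updated: d(DEI,F)=35/3, d(DEI,LTW)=98/9, d(DEI,N)=31/3
iteration 5: select LTW,N (d=10); attach at lengths (5/2, 5); label the merged cluster LNTW
  updated: d(DEI,LNTW)=43/4, d(F,LNTW)=63/4
iteration 6: select DEI,LNTW (d=43/4); attach at lengths (17/8, 3/8); label the merged cluster DEILNTW
  updated: d(DEILNTW,F)=14
iteration 7: select DEILNTW,F (d=14); attach at lengths (13/8, 7); label the merged cluster DEFILNTW
final tree: ((((D:1,I:1):9/4,E:13/4):17/8,((L:5/2,(T:1,W:1):3/2):5/2,N:5):3/8):13/8,F:7)
total length: 257/8

((((D:1,I:1):9/4,E:13/4):17/8,((L:5/2,(T:1,W:1):3/2):5/2,N:5):3/8):13/8,F:7)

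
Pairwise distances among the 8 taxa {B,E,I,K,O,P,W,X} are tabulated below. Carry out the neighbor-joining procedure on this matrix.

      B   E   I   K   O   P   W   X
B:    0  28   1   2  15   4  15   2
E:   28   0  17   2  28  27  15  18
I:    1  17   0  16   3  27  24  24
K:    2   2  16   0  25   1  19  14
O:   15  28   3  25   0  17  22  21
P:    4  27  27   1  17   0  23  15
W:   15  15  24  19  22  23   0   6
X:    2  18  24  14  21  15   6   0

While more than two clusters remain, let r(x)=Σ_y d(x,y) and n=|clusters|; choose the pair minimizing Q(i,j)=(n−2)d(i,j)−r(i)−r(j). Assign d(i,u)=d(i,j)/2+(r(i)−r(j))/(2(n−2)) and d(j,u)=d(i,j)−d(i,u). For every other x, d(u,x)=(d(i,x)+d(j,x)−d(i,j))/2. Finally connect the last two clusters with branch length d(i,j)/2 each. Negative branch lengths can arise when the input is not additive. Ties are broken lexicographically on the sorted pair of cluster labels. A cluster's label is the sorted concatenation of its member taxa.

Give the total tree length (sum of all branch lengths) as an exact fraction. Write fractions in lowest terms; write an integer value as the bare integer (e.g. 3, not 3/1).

1. join I+O (d=3, Q=-225) ⇒ IO; edges |I|=-1/12, |O|=37/12
  updated: d(B,IO)=13/2, d(E,IO)=21, d(IO,K)=19, d(IO,P)=41/2, d(IO,W)=43/2, d(IO,X)=21
2. join E+K (d=2, Q=-158) ⇒ EK; edges |E|=32/5, |K|=-22/5
  updated: d(B,EK)=14, d(EK,IO)=19, d(EK,P)=13, d(EK,W)=16, d(EK,X)=15
3. join W+X (d=6, Q=-233/2) ⇒ WX; edges |W|=93/16, |X|=3/16
  updated: d(B,WX)=11/2, d(EK,WX)=25/2, d(IO,WX)=73/4, d(P,WX)=16
4. join B+IO (d=13/2, Q=-299/4) ⇒ BIO; edges |B|=-59/24, |IO|=215/24
  updated: d(BIO,EK)=53/4, d(BIO,P)=9, d(BIO,WX)=69/8
5. join BIO+P (d=9, Q=-407/8) ⇒ BIOP; edges |BIO|=87/32, |P|=201/32
  updated: d(BIOP,EK)=69/8, d(BIOP,WX)=125/16
6. join BIOP+EK (d=69/8, Q=-463/16) ⇒ BEIKOP; edges |BIOP|=63/32, |EK|=213/32
  updated: d(BEIKOP,WX)=187/32
7. join BEIKOP+WX (d=187/32) ⇒ BEIKOPWX; edges |BEIKOP|=187/64, |WX|=187/64
final tree: ((((B:-59/24,(I:-1/12,O:37/12):215/24):87/32,P:201/32):63/32,(E:32/5,K:-22/5):213/32):187/64,(W:93/16,X:3/16):187/64)
total length: 1311/32

1311/32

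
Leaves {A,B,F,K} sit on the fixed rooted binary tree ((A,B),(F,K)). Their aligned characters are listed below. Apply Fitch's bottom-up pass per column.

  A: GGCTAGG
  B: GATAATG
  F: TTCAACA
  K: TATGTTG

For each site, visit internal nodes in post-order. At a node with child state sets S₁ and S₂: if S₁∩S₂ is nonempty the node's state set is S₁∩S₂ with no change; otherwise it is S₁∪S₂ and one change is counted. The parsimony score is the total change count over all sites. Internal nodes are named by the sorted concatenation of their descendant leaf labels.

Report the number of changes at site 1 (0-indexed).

AB@0: {G} ∩ {G} = {G} (intersection, +0)
FK@0: {T} ∩ {T} = {T} (intersection, +0)
ABFK@0: {G} ∪ {T} = {G,T} (union, +1)
AB@1: {G} ∪ {A} = {A,G} (union, +1)
FK@1: {T} ∪ {A} = {A,T} (union, +1)
ABFK@1: {A,G} ∩ {A,T} = {A} (intersection, +0)
AB@2: {C} ∪ {T} = {C,T} (union, +1)
FK@2: {C} ∪ {T} = {C,T} (union, +1)
ABFK@2: {C,T} ∩ {C,T} = {C,T} (intersection, +0)
AB@3: {T} ∪ {A} = {A,T} (union, +1)
FK@3: {A} ∪ {G} = {A,G} (union, +1)
ABFK@3: {A,T} ∩ {A,G} = {A} (intersection, +0)
AB@4: {A} ∩ {A} = {A} (intersection, +0)
FK@4: {A} ∪ {T} = {A,T} (union, +1)
ABFK@4: {A} ∩ {A,T} = {A} (intersection, +0)
AB@5: {G} ∪ {T} = {G,T} (union, +1)
FK@5: {C} ∪ {T} = {C,T} (union, +1)
ABFK@5: {G,T} ∩ {C,T} = {T} (intersection, +0)
AB@6: {G} ∩ {G} = {G} (intersection, +0)
FK@6: {A} ∪ {G} = {A,G} (union, +1)
ABFK@6: {G} ∩ {A,G} = {G} (intersection, +0)
per-site changes: [1, 2, 2, 2, 1, 2, 1]; total = 11

2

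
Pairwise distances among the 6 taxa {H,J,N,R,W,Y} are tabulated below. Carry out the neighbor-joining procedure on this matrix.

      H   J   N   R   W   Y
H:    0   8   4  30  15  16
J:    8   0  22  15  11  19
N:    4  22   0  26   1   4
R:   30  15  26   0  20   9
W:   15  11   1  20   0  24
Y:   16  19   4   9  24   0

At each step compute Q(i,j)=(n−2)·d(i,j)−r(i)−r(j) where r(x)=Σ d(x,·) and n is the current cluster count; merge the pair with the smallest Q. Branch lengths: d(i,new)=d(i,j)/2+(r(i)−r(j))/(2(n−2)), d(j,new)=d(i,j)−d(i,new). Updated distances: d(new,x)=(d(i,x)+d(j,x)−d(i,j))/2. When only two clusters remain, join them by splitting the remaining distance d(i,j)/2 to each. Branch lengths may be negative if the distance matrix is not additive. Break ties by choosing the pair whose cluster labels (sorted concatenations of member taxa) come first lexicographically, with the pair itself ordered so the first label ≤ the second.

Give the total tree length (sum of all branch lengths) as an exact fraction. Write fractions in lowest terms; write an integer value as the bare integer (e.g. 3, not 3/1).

iteration 1: select R,Y (d=9, Q=-136); attach at lengths (8, 1); label the merged cluster RY
  updated: d(H,RY)=37/2, d(J,RY)=25/2, d(N,RY)=21/2, d(RY,W)=35/2
iteration 2: select N,W (d=1, Q=-79); attach at lengths (-2/3, 5/3); label the merged cluster NW
  updated: d(H,NW)=9, d(J,NW)=16, d(NW,RY)=27/2
iteration 3: select H,J (d=8, Q=-56); attach at lengths (15/4, 17/4); label the merged cluster HJ
  updated: d(HJ,NW)=17/2, d(HJ,RY)=23/2
iteration 4: select HJ,NW (d=17/2, Q=-67/2); attach at lengths (13/4, 21/4); label the merged cluster HJNW
  updated: d(HJNW,RY)=33/4
iteration 5: select HJNW,RY (d=33/4); attach at lengths (33/8, 33/8); label the merged cluster HJNRWY
final tree: (((H:15/4,J:17/4):13/4,(N:-2/3,W:5/3):21/4):33/8,(R:8,Y:1):33/8)
total length: 139/4

139/4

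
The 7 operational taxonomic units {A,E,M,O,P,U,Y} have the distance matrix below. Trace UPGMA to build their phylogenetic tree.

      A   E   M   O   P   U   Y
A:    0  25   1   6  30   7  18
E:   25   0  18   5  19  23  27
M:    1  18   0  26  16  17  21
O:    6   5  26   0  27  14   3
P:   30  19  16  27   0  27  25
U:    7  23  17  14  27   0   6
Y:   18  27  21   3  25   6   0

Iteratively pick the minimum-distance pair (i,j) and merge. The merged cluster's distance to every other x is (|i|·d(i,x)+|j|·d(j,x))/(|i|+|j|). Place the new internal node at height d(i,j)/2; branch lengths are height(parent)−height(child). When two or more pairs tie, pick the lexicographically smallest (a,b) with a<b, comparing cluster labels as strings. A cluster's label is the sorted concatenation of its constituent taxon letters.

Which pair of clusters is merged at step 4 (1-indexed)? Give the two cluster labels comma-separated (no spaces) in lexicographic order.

AM,OUY

iteration 1: select A,M (d=1); attach at lengths (1/2, 1/2); label the merged cluster AM
  updated: d(AM,E)=43/2, d(AM,O)=16, d(AM,P)=23, d(AM,U)=12, d(AM,Y)=39/2
iteration 2: select O,Y (d=3); attach at lengths (3/2, 3/2); label the merged cluster OY
  updated: d(AM,OY)=71/4, d(E,OY)=16, d(OY,P)=26, d(OY,U)=10
iteration 3: select OY,U (d=10); attach at lengths (7/2, 5); label the merged cluster OUY
  updated: d(AM,OUY)=95/6, d(E,OUY)=55/3, d(OUY,P)=79/3
iteration 4: select AM,OUY (d=95/6); attach at lengths (89/12, 35/12); label the merged cluster AMOUY
  updated: d(AMOUY,E)=98/5, d(AMOUY,P)=25
iteration 5: select E,P (d=19); attach at lengths (19/2, 19/2); label the merged cluster EP
  updated: d(AMOUY,EP)=223/10
iteration 6: select AMOUY,EP (d=223/10); attach at lengths (97/30, 33/20); label the merged cluster AEMOPUY
final tree: (((A:1/2,M:1/2):89/12,((O:3/2,Y:3/2):7/2,U:5):35/12):97/30,(E:19/2,P:19/2):33/20)
total length: 2803/60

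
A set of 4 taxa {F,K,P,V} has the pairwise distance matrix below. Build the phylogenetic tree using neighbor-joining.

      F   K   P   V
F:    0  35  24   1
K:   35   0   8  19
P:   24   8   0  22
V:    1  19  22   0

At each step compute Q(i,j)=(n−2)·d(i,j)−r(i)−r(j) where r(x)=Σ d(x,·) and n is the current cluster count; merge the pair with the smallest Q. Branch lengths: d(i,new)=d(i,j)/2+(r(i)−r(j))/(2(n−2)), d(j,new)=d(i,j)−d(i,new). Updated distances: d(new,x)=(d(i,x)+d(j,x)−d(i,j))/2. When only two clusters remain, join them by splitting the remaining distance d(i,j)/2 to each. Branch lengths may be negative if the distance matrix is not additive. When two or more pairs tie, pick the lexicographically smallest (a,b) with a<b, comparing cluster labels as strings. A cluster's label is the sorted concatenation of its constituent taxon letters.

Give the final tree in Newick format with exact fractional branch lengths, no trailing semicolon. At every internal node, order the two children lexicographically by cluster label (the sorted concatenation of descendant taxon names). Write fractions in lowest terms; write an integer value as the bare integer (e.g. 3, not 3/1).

1. join F+V (d=1, Q=-100) ⇒ FV; edges |F|=5, |V|=-4
  updated: d(FV,K)=53/2, d(FV,P)=45/2
2. join FV+K (d=53/2, Q=-57) ⇒ FKV; edges |FV|=41/2, |K|=6
  updated: d(FKV,P)=2
3. join FKV+P (d=2) ⇒ FKPV; edges |FKV|=1, |P|=1
final tree: (((F:5,V:-4):41/2,K:6):1,P:1)
total length: 59/2

(((F:5,V:-4):41/2,K:6):1,P:1)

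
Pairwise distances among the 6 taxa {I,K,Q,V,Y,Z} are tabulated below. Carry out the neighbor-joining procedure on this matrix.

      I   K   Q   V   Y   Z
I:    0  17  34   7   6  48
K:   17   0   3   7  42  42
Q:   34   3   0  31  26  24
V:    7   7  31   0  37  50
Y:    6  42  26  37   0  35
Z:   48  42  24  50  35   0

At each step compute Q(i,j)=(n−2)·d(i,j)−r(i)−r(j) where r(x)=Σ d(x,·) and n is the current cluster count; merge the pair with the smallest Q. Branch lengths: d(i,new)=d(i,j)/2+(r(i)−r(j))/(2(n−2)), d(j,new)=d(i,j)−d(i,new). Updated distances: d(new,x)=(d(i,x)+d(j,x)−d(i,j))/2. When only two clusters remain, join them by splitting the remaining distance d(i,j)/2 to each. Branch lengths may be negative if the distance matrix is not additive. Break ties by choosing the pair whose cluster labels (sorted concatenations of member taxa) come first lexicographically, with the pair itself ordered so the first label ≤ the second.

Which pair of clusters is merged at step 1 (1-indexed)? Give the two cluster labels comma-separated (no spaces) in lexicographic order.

step 1: merge (I,Y) at d=6, Q=-234; branch lengths I→-5/4, Y→29/4; new cluster IY
  updated: d(IY,K)=53/2, d(IY,Q)=27, d(IY,V)=19, d(IY,Z)=77/2
step 2: merge (Q,Z) at d=24, Q=-335/2; branch lengths Q→5/12, Z→283/12; new cluster QZ
  updated: d(IY,QZ)=83/4, d(K,QZ)=21/2, d(QZ,V)=57/2
step 3: merge (IY,QZ) at d=83/4, Q=-169/2; branch lengths IY→12, QZ→35/4; new cluster IQYZ
  updated: d(IQYZ,K)=65/8, d(IQYZ,V)=107/8
step 4: merge (IQYZ,K) at d=65/8, Q=-57/2; branch lengths IQYZ→29/4, K→7/8; new cluster IKQYZ
  updated: d(IKQYZ,V)=49/8
step 5: merge (IKQYZ,V) at d=49/8; branch lengths IKQYZ→49/16, V→49/16; new cluster IKQVYZ
final tree: ((((I:-5/4,Y:29/4):12,(Q:5/12,Z:283/12):35/4):29/4,K:7/8):49/16,V:49/16)
total length: 65

I,Y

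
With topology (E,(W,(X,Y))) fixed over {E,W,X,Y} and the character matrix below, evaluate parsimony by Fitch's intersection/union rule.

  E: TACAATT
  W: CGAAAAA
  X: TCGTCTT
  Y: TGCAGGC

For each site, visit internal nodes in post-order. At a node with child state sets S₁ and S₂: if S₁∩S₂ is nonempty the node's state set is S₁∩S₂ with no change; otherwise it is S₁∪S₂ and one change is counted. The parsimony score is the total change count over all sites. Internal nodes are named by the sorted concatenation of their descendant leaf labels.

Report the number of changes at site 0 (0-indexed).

1

site 0, node XY: X={T} ∩ Y={T} → {T} (+0)
site 0, node WXY: W={C} ∪ XY={T} → {C,T} (+1)
site 0, node EWXY: E={T} ∩ WXY={C,T} → {T} (+0)
site 1, node XY: X={C} ∪ Y={G} → {C,G} (+1)
site 1, node WXY: W={G} ∩ XY={C,G} → {G} (+0)
site 1, node EWXY: E={A} ∪ WXY={G} → {A,G} (+1)
site 2, node XY: X={G} ∪ Y={C} → {C,G} (+1)
site 2, node WXY: W={A} ∪ XY={C,G} → {A,C,G} (+1)
site 2, node EWXY: E={C} ∩ WXY={A,C,G} → {C} (+0)
site 3, node XY: X={T} ∪ Y={A} → {A,T} (+1)
site 3, node WXY: W={A} ∩ XY={A,T} → {A} (+0)
site 3, node EWXY: E={A} ∩ WXY={A} → {A} (+0)
site 4, node XY: X={C} ∪ Y={G} → {C,G} (+1)
site 4, node WXY: W={A} ∪ XY={C,G} → {A,C,G} (+1)
site 4, node EWXY: E={A} ∩ WXY={A,C,G} → {A} (+0)
site 5, node XY: X={T} ∪ Y={G} → {G,T} (+1)
site 5, node WXY: W={A} ∪ XY={G,T} → {A,G,T} (+1)
site 5, node EWXY: E={T} ∩ WXY={A,G,T} → {T} (+0)
site 6, node XY: X={T} ∪ Y={C} → {C,T} (+1)
site 6, node WXY: W={A} ∪ XY={C,T} → {A,C,T} (+1)
site 6, node EWXY: E={T} ∩ WXY={A,C,T} → {T} (+0)
per-site changes: [1, 2, 2, 1, 2, 2, 2]; total = 12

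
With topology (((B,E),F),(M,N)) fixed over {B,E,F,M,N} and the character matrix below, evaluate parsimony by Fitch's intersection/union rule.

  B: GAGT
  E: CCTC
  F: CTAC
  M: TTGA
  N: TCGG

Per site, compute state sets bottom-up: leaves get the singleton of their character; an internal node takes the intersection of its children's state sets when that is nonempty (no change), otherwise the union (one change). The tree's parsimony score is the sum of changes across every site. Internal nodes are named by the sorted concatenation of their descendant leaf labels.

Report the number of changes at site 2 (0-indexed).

2

BE@0: {G} ∪ {C} = {C,G} (union, +1)
BEF@0: {C,G} ∩ {C} = {C} (intersection, +0)
MN@0: {T} ∩ {T} = {T} (intersection, +0)
BEFMN@0: {C} ∪ {T} = {C,T} (union, +1)
BE@1: {A} ∪ {C} = {A,C} (union, +1)
BEF@1: {A,C} ∪ {T} = {A,C,T} (union, +1)
MN@1: {T} ∪ {C} = {C,T} (union, +1)
BEFMN@1: {A,C,T} ∩ {C,T} = {C,T} (intersection, +0)
BE@2: {G} ∪ {T} = {G,T} (union, +1)
BEF@2: {G,T} ∪ {A} = {A,G,T} (union, +1)
MN@2: {G} ∩ {G} = {G} (intersection, +0)
BEFMN@2: {A,G,T} ∩ {G} = {G} (intersection, +0)
BE@3: {T} ∪ {C} = {C,T} (union, +1)
BEF@3: {C,T} ∩ {C} = {C} (intersection, +0)
MN@3: {A} ∪ {G} = {A,G} (union, +1)
BEFMN@3: {C} ∪ {A,G} = {A,C,G} (union, +1)
per-site changes: [2, 3, 2, 3]; total = 10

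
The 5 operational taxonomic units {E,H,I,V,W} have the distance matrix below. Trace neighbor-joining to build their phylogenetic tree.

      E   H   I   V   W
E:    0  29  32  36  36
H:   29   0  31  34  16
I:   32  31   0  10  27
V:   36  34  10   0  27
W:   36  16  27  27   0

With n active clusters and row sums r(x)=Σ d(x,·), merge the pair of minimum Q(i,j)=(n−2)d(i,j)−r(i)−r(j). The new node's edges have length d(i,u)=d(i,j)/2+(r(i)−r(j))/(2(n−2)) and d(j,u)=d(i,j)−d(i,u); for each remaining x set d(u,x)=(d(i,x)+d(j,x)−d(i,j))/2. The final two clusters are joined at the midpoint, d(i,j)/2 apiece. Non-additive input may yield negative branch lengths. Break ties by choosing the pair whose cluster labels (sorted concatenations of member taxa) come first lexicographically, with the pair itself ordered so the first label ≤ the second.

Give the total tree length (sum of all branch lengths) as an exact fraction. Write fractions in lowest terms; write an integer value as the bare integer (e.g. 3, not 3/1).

489/8

step 1: merge (I,V) at d=10, Q=-177; branch lengths I→23/6, V→37/6; new cluster IV
  updated: d(E,IV)=29, d(H,IV)=55/2, d(IV,W)=22
step 2: merge (E,IV) at d=29, Q=-229/2; branch lengths E→147/8, IV→85/8; new cluster EIV
  updated: d(EIV,H)=55/4, d(EIV,W)=29/2
step 3: merge (EIV,H) at d=55/4, Q=-177/4; branch lengths EIV→49/8, H→61/8; new cluster EHIV
  updated: d(EHIV,W)=67/8
step 4: merge (EHIV,W) at d=67/8; branch lengths EHIV→67/16, W→67/16; new cluster EHIVW
final tree: (((E:147/8,(I:23/6,V:37/6):85/8):49/8,H:61/8):67/16,W:67/16)
total length: 489/8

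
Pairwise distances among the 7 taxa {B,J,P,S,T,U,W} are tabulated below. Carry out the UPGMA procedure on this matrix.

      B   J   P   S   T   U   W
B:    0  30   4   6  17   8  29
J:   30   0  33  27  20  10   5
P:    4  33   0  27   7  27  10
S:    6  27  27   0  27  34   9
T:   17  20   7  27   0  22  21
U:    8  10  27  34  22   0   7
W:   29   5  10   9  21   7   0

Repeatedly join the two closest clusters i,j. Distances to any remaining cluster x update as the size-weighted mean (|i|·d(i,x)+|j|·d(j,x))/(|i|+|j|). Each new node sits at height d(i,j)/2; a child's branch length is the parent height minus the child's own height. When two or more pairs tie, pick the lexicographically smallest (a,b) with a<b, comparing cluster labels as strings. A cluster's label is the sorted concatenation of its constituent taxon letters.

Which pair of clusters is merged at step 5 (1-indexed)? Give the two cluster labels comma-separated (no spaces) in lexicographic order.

iteration 1: select B,P (d=4); attach at lengths (2, 2); label the merged cluster BP
  updated: d(BP,J)=63/2, d(BP,S)=33/2, d(BP,T)=12, d(BP,U)=35/2, d(BP,W)=39/2
iteration 2: select J,W (d=5); attach at lengths (5/2, 5/2); label the merged cluster JW
  updated: d(BP,JW)=51/2, d(JW,S)=18, d(JW,T)=41/2, d(JW,U)=17/2
iteration 3: select JW,U (d=17/2); attach at lengths (7/4, 17/4); label the merged cluster JUW
  updated: d(BP,JUW)=137/6, d(JUW,S)=70/3, d(JUW,T)=21
iteration 4: select BP,T (d=12); attach at lengths (4, 6); label the merged cluster BPT
  updated: d(BPT,JUW)=200/9, d(BPT,S)=20
iteration 5: select BPT,S (d=20); attach at lengths (4, 10); label the merged cluster BPST
  updated: d(BPST,JUW)=45/2
iteration 6: select BPST,JUW (d=45/2); attach at lengths (5/4, 7); label the merged cluster BJPSTUW
final tree: ((((B:2,P:2):4,T:6):4,S:10):5/4,((J:5/2,W:5/2):7/4,U:17/4):7)
total length: 189/4

BPT,S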